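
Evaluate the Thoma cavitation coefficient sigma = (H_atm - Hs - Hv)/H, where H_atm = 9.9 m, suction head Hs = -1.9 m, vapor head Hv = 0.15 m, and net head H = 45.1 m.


sigma = (9.9 - (-1.9) - 0.15) / 45.1 = 0.2583


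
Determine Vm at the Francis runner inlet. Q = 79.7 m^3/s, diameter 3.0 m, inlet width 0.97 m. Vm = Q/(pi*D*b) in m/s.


Vm = 79.7 / (pi * 3.0 * 0.97) = 8.7180 m/s


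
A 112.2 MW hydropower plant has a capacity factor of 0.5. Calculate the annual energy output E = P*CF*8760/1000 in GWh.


E = 112.2 * 0.5 * 8760 / 1000 = 491.4360 GWh


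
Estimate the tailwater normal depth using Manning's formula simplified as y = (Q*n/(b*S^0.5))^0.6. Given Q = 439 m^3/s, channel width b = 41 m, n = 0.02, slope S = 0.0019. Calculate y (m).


y = (439 * 0.02 / (41 * 0.0019^0.5))^0.6 = 2.5990 m


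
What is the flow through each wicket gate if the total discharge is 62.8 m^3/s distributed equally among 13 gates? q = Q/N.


q = 62.8 / 13 = 4.8308 m^3/s


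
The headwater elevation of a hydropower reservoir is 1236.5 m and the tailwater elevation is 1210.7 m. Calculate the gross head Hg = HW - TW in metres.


Hg = 1236.5 - 1210.7 = 25.8000 m


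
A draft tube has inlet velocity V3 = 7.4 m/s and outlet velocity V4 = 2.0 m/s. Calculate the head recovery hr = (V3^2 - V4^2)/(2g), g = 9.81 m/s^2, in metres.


hr = (7.4^2 - 2.0^2) / (2*9.81) = 2.5872 m


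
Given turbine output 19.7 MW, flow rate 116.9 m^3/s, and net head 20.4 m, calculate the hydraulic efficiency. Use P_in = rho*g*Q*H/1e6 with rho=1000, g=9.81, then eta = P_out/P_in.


P_in = 1000 * 9.81 * 116.9 * 20.4 / 1e6 = 23.3945 MW
eta = 19.7 / 23.3945 = 0.8421


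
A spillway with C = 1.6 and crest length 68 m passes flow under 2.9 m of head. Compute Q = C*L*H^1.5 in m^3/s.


Q = 1.6 * 68 * 2.9^1.5 = 537.3112 m^3/s


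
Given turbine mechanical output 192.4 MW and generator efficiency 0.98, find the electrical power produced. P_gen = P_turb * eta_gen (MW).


P_gen = 192.4 * 0.98 = 188.5520 MW


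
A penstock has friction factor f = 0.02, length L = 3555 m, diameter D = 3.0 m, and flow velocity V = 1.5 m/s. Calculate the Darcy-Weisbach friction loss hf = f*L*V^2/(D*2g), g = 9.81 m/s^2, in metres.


hf = 0.02 * 3555 * 1.5^2 / (3.0 * 2 * 9.81) = 2.7179 m


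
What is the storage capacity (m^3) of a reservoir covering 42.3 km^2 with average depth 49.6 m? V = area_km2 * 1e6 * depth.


V = 42.3 * 1e6 * 49.6 = 2.0981e+09 m^3


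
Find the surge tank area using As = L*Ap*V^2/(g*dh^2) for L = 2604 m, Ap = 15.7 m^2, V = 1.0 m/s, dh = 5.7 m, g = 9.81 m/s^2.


As = 2604 * 15.7 * 1.0^2 / (9.81 * 5.7^2) = 128.2691 m^2


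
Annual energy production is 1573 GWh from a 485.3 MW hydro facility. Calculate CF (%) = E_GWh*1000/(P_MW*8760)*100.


CF = 1573 * 1000 / (485.3 * 8760) * 100 = 37.0011 %


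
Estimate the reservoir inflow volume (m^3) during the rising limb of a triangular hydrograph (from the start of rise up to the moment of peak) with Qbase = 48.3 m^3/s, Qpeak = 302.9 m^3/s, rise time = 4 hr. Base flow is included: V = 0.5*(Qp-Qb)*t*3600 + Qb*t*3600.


V = 0.5*(302.9 - 48.3)*4*3600 + 48.3*4*3600 = 2.5286e+06 m^3


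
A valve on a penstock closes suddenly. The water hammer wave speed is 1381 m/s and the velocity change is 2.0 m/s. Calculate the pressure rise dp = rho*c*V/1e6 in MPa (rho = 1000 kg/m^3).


dp = 1000 * 1381 * 2.0 / 1e6 = 2.7620 MPa


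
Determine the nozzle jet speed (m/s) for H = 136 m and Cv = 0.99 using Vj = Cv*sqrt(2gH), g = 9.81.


Vj = 0.99 * sqrt(2*9.81*136) = 51.1392 m/s


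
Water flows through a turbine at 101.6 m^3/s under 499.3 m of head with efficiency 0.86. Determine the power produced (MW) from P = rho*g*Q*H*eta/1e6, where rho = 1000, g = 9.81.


P = 1000 * 9.81 * 101.6 * 499.3 * 0.86 / 1e6 = 427.9793 MW


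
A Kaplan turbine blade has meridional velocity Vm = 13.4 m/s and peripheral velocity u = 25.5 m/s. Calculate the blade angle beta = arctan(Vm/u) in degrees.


beta = arctan(13.4 / 25.5) = 27.7215 degrees


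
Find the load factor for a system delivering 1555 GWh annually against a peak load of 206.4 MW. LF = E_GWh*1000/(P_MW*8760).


LF = 1555 * 1000 / (206.4 * 8760) = 0.8600


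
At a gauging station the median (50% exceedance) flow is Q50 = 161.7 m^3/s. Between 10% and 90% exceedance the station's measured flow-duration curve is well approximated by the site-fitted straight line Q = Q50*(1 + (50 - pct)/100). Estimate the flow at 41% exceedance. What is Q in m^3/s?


Q = 161.7 * (1 + (50 - 41)/100) = 176.2530 m^3/s


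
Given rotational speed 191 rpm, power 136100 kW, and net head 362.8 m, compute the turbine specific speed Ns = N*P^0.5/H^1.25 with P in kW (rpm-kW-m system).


Ns = 191 * 136100^0.5 / 362.8^1.25 = 44.5019


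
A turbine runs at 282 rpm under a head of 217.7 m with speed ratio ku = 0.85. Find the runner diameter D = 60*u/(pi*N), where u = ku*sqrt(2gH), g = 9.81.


u = 0.85 * sqrt(2*9.81*217.7) = 55.5517 m/s
D = 60 * 55.5517 / (pi * 282) = 3.7623 m


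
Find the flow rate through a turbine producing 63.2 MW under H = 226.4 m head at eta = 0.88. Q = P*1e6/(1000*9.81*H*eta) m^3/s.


Q = 63.2 * 1e6 / (1000 * 9.81 * 226.4 * 0.88) = 32.3362 m^3/s


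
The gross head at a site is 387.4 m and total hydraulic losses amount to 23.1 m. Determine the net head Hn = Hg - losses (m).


Hn = 387.4 - 23.1 = 364.3000 m


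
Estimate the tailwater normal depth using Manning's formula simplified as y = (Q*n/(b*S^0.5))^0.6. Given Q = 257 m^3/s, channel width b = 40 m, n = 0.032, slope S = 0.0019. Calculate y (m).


y = (257 * 0.032 / (40 * 0.0019^0.5))^0.6 = 2.5362 m


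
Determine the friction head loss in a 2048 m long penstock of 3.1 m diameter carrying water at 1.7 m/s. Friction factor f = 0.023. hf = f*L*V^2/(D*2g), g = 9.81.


hf = 0.023 * 2048 * 1.7^2 / (3.1 * 2 * 9.81) = 2.2382 m


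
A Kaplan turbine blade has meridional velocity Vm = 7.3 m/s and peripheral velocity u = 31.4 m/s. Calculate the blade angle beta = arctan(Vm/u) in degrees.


beta = arctan(7.3 / 31.4) = 13.0879 degrees


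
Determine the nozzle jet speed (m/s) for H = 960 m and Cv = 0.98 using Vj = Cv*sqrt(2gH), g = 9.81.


Vj = 0.98 * sqrt(2*9.81*960) = 134.4966 m/s


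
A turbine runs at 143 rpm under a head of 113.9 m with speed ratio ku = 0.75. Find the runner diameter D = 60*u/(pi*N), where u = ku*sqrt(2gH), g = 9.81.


u = 0.75 * sqrt(2*9.81*113.9) = 35.4546 m/s
D = 60 * 35.4546 / (pi * 143) = 4.7352 m


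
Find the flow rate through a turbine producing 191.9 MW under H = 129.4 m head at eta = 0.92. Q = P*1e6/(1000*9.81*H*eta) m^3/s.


Q = 191.9 * 1e6 / (1000 * 9.81 * 129.4 * 0.92) = 164.3175 m^3/s


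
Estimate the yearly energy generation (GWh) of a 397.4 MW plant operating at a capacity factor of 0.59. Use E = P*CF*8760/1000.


E = 397.4 * 0.59 * 8760 / 1000 = 2053.9222 GWh


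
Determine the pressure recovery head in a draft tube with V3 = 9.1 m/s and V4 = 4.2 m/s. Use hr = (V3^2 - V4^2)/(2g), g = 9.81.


hr = (9.1^2 - 4.2^2) / (2*9.81) = 3.3216 m


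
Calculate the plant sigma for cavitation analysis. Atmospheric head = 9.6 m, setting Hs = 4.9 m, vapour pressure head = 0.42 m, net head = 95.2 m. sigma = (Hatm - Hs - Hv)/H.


sigma = (9.6 - 4.9 - 0.42) / 95.2 = 0.0450


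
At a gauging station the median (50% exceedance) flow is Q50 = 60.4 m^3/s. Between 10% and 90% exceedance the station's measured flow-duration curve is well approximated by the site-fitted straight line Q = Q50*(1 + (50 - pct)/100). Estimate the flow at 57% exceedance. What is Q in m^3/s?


Q = 60.4 * (1 + (50 - 57)/100) = 56.1720 m^3/s


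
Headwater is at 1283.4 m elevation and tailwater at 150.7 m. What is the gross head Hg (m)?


Hg = 1283.4 - 150.7 = 1132.7000 m


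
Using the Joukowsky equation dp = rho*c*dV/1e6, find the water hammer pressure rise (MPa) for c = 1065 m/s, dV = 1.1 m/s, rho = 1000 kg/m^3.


dp = 1000 * 1065 * 1.1 / 1e6 = 1.1715 MPa


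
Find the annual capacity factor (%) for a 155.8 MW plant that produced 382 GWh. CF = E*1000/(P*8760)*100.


CF = 382 * 1000 / (155.8 * 8760) * 100 = 27.9893 %


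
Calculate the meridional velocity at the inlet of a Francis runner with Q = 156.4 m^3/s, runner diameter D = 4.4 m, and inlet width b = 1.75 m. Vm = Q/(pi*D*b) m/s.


Vm = 156.4 / (pi * 4.4 * 1.75) = 6.4654 m/s


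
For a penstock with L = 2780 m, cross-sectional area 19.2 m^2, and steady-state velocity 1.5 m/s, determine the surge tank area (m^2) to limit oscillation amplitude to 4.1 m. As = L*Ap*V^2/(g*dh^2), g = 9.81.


As = 2780 * 19.2 * 1.5^2 / (9.81 * 4.1^2) = 728.2690 m^2


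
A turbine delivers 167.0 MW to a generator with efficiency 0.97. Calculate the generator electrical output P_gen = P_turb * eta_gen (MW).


P_gen = 167.0 * 0.97 = 161.9900 MW


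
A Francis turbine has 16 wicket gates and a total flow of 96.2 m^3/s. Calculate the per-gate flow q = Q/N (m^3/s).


q = 96.2 / 16 = 6.0125 m^3/s


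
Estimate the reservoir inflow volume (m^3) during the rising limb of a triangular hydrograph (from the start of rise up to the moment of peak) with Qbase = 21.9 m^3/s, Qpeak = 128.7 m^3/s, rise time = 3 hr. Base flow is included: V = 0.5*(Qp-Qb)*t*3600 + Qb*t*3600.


V = 0.5*(128.7 - 21.9)*3*3600 + 21.9*3*3600 = 813240.0000 m^3


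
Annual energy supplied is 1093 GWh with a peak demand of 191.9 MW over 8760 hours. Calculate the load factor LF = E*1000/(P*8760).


LF = 1093 * 1000 / (191.9 * 8760) = 0.6502


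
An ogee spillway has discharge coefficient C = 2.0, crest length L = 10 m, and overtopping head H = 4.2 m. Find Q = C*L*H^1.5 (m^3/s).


Q = 2.0 * 10 * 4.2^1.5 = 172.1488 m^3/s


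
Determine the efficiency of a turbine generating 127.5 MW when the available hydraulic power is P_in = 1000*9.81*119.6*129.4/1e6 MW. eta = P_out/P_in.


P_in = 1000 * 9.81 * 119.6 * 129.4 / 1e6 = 151.8219 MW
eta = 127.5 / 151.8219 = 0.8398


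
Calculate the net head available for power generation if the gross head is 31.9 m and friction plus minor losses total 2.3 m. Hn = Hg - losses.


Hn = 31.9 - 2.3 = 29.6000 m


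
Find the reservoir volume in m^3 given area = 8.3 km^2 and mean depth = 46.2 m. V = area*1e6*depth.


V = 8.3 * 1e6 * 46.2 = 3.8346e+08 m^3


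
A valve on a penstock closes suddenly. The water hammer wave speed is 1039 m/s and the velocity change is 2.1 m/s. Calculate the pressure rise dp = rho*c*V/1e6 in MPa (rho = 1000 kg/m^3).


dp = 1000 * 1039 * 2.1 / 1e6 = 2.1819 MPa


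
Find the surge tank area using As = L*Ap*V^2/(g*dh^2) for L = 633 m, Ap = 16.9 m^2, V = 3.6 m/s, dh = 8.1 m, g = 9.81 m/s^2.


As = 633 * 16.9 * 3.6^2 / (9.81 * 8.1^2) = 215.4053 m^2


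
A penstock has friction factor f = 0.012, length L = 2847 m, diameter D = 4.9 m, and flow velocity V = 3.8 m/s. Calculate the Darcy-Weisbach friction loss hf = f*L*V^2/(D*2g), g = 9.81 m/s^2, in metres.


hf = 0.012 * 2847 * 3.8^2 / (4.9 * 2 * 9.81) = 5.1315 m


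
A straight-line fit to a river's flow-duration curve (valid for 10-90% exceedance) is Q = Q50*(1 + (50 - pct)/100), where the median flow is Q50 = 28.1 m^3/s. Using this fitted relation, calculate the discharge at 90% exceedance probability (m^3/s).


Q = 28.1 * (1 + (50 - 90)/100) = 16.8600 m^3/s


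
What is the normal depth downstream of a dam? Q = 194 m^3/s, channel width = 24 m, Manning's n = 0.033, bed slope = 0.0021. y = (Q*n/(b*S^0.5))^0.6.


y = (194 * 0.033 / (24 * 0.0021^0.5))^0.6 = 2.8774 m


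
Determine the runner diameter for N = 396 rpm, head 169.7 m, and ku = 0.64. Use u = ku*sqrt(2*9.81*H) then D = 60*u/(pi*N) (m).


u = 0.64 * sqrt(2*9.81*169.7) = 36.9292 m/s
D = 60 * 36.9292 / (pi * 396) = 1.7811 m


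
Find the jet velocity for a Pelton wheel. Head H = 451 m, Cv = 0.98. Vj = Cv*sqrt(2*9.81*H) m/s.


Vj = 0.98 * sqrt(2*9.81*451) = 92.1858 m/s


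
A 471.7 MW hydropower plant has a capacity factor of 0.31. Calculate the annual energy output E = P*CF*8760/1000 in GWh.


E = 471.7 * 0.31 * 8760 / 1000 = 1280.9485 GWh


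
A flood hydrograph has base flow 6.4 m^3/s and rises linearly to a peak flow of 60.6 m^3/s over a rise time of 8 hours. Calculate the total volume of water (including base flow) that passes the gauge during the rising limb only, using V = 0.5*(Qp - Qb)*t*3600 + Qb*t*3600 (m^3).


V = 0.5*(60.6 - 6.4)*8*3600 + 6.4*8*3600 = 964800.0000 m^3


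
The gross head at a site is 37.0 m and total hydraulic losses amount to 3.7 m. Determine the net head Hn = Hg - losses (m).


Hn = 37.0 - 3.7 = 33.3000 m


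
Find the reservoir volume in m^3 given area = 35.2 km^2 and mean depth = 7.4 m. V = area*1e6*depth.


V = 35.2 * 1e6 * 7.4 = 2.6048e+08 m^3


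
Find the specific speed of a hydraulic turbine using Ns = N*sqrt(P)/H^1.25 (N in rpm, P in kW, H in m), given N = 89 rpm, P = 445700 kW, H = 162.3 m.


Ns = 89 * 445700^0.5 / 162.3^1.25 = 102.5683


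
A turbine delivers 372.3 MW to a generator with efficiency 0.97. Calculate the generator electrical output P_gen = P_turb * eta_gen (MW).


P_gen = 372.3 * 0.97 = 361.1310 MW


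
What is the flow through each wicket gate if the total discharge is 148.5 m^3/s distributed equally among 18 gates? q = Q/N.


q = 148.5 / 18 = 8.2500 m^3/s


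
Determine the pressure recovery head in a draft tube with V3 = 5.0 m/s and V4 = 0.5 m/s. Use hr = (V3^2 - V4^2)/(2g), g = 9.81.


hr = (5.0^2 - 0.5^2) / (2*9.81) = 1.2615 m


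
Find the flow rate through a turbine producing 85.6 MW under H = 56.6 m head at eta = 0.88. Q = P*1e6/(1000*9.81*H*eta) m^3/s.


Q = 85.6 * 1e6 / (1000 * 9.81 * 56.6 * 0.88) = 175.1885 m^3/s


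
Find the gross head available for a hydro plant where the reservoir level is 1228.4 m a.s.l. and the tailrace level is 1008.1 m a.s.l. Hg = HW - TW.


Hg = 1228.4 - 1008.1 = 220.3000 m


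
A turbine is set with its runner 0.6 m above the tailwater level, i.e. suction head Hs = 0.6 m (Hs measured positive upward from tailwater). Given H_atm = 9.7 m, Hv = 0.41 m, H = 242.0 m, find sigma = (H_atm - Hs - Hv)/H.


sigma = (9.7 - 0.6 - 0.41) / 242.0 = 0.0359


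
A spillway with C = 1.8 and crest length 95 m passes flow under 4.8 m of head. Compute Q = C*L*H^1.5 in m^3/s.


Q = 1.8 * 95 * 4.8^1.5 = 1798.2827 m^3/s


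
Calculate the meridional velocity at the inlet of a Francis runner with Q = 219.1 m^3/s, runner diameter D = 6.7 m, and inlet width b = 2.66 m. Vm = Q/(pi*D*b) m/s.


Vm = 219.1 / (pi * 6.7 * 2.66) = 3.9132 m/s


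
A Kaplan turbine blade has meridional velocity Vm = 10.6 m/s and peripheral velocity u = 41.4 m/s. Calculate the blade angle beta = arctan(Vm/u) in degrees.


beta = arctan(10.6 / 41.4) = 14.3614 degrees


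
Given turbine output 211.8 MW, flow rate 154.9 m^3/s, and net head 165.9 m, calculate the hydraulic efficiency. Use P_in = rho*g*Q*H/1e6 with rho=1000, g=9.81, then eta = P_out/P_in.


P_in = 1000 * 9.81 * 154.9 * 165.9 / 1e6 = 252.0965 MW
eta = 211.8 / 252.0965 = 0.8402


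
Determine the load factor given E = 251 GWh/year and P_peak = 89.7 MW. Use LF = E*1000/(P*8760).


LF = 251 * 1000 / (89.7 * 8760) = 0.3194


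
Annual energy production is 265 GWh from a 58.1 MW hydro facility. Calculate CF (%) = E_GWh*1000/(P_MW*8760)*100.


CF = 265 * 1000 / (58.1 * 8760) * 100 = 52.0674 %


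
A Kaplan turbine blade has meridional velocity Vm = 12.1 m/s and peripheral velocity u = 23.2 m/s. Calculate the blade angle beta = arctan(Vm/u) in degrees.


beta = arctan(12.1 / 23.2) = 27.5444 degrees


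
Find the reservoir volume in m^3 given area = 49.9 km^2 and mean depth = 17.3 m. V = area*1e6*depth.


V = 49.9 * 1e6 * 17.3 = 8.6327e+08 m^3


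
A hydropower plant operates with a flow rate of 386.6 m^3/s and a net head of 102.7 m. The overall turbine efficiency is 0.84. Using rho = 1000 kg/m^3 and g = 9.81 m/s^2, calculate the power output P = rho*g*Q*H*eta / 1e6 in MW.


P = 1000 * 9.81 * 386.6 * 102.7 * 0.84 / 1e6 = 327.1754 MW


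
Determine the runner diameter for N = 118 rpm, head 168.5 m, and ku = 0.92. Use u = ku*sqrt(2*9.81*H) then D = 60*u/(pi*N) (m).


u = 0.92 * sqrt(2*9.81*168.5) = 52.8978 m/s
D = 60 * 52.8978 / (pi * 118) = 8.5616 m


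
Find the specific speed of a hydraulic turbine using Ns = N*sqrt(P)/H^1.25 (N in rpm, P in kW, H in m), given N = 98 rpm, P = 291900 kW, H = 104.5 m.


Ns = 98 * 291900^0.5 / 104.5^1.25 = 158.4703


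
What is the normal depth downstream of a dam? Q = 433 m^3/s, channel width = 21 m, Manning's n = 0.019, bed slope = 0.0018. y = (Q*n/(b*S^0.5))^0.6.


y = (433 * 0.019 / (21 * 0.0018^0.5))^0.6 = 3.7952 m


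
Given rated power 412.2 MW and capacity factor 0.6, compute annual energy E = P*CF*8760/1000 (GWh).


E = 412.2 * 0.6 * 8760 / 1000 = 2166.5232 GWh


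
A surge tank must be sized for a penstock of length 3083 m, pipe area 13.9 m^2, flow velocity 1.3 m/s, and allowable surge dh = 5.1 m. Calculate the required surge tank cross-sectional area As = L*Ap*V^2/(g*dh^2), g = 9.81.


As = 3083 * 13.9 * 1.3^2 / (9.81 * 5.1^2) = 283.8348 m^2


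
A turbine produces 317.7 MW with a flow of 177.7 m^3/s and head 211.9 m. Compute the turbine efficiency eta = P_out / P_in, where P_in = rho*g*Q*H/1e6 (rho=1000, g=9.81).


P_in = 1000 * 9.81 * 177.7 * 211.9 / 1e6 = 369.3919 MW
eta = 317.7 / 369.3919 = 0.8601


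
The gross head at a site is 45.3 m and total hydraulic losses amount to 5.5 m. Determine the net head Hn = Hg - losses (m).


Hn = 45.3 - 5.5 = 39.8000 m


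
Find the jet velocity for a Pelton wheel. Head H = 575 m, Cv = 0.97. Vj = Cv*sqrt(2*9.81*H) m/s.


Vj = 0.97 * sqrt(2*9.81*575) = 103.0280 m/s


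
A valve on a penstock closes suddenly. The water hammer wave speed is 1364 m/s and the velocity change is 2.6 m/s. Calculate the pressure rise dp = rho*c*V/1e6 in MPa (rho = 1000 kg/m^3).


dp = 1000 * 1364 * 2.6 / 1e6 = 3.5464 MPa


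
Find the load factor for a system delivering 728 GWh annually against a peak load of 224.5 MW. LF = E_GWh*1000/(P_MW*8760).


LF = 728 * 1000 / (224.5 * 8760) = 0.3702


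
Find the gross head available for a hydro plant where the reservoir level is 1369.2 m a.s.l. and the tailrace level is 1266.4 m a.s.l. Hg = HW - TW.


Hg = 1369.2 - 1266.4 = 102.8000 m


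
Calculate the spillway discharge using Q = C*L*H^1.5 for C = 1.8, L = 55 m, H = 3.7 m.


Q = 1.8 * 55 * 3.7^1.5 = 704.5921 m^3/s


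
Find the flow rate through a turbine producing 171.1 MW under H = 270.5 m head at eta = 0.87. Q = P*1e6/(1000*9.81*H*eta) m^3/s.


Q = 171.1 * 1e6 / (1000 * 9.81 * 270.5 * 0.87) = 74.1130 m^3/s


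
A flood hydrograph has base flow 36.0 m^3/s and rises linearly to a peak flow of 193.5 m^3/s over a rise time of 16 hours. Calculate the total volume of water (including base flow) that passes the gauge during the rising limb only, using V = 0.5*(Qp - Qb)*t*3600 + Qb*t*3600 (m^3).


V = 0.5*(193.5 - 36.0)*16*3600 + 36.0*16*3600 = 6.6096e+06 m^3


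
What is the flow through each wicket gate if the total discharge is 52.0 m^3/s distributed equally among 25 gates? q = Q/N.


q = 52.0 / 25 = 2.0800 m^3/s


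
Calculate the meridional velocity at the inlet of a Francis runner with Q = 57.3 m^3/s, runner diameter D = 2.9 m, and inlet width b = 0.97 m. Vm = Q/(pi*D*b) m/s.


Vm = 57.3 / (pi * 2.9 * 0.97) = 6.4839 m/s


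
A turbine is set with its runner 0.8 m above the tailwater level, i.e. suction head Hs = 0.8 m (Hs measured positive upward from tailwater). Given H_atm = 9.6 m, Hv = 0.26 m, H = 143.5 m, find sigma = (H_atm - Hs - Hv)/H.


sigma = (9.6 - 0.8 - 0.26) / 143.5 = 0.0595


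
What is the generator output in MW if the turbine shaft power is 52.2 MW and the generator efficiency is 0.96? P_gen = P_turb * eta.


P_gen = 52.2 * 0.96 = 50.1120 MW


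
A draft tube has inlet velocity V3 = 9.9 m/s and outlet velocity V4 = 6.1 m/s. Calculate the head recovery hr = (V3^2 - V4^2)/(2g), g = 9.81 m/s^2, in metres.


hr = (9.9^2 - 6.1^2) / (2*9.81) = 3.0989 m


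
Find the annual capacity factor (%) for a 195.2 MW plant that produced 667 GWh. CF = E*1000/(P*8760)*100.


CF = 667 * 1000 / (195.2 * 8760) * 100 = 39.0069 %


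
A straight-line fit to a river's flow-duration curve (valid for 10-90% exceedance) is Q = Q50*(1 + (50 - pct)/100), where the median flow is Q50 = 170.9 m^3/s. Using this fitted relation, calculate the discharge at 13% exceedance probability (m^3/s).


Q = 170.9 * (1 + (50 - 13)/100) = 234.1330 m^3/s


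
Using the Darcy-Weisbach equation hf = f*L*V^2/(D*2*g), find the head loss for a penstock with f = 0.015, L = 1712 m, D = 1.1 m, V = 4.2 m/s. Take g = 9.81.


hf = 0.015 * 1712 * 4.2^2 / (1.1 * 2 * 9.81) = 20.9895 m


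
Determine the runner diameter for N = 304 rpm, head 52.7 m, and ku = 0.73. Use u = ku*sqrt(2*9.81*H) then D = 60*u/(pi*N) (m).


u = 0.73 * sqrt(2*9.81*52.7) = 23.4735 m/s
D = 60 * 23.4735 / (pi * 304) = 1.4747 m


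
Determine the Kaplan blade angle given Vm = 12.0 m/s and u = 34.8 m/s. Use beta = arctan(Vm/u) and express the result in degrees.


beta = arctan(12.0 / 34.8) = 19.0256 degrees


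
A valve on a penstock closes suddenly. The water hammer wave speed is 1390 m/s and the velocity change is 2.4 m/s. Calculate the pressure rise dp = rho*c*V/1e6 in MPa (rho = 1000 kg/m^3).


dp = 1000 * 1390 * 2.4 / 1e6 = 3.3360 MPa


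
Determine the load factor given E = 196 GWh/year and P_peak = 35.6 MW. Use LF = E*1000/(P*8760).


LF = 196 * 1000 / (35.6 * 8760) = 0.6285


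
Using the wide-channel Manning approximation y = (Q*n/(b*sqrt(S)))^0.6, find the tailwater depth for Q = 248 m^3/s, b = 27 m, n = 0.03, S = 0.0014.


y = (248 * 0.03 / (27 * 0.0014^0.5))^0.6 = 3.3135 m


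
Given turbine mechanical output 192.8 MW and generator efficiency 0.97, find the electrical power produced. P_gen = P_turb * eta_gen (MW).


P_gen = 192.8 * 0.97 = 187.0160 MW


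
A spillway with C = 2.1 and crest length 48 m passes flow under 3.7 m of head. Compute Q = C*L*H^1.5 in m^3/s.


Q = 2.1 * 48 * 3.7^1.5 = 717.4029 m^3/s


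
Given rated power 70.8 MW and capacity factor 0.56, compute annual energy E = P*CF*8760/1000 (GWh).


E = 70.8 * 0.56 * 8760 / 1000 = 347.3165 GWh


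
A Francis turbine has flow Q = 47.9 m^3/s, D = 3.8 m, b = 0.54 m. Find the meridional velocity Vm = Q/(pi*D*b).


Vm = 47.9 / (pi * 3.8 * 0.54) = 7.4303 m/s


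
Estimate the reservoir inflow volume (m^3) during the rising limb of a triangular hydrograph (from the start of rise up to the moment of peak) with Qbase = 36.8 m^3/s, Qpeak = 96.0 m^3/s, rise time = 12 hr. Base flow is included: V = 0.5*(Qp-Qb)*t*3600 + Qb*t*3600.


V = 0.5*(96.0 - 36.8)*12*3600 + 36.8*12*3600 = 2.8685e+06 m^3


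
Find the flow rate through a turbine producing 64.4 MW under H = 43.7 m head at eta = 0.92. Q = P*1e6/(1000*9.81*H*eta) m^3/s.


Q = 64.4 * 1e6 / (1000 * 9.81 * 43.7 * 0.92) = 163.2855 m^3/s


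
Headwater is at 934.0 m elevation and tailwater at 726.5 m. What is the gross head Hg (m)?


Hg = 934.0 - 726.5 = 207.5000 m


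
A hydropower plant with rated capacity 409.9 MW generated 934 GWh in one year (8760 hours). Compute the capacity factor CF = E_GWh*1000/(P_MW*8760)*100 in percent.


CF = 934 * 1000 / (409.9 * 8760) * 100 = 26.0115 %


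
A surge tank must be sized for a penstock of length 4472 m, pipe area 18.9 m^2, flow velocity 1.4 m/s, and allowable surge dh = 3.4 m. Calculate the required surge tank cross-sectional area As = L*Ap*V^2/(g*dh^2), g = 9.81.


As = 4472 * 18.9 * 1.4^2 / (9.81 * 3.4^2) = 1460.8070 m^2


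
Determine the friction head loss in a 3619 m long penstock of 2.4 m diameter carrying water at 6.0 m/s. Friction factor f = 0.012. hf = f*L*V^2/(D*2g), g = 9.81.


hf = 0.012 * 3619 * 6.0^2 / (2.4 * 2 * 9.81) = 33.2018 m


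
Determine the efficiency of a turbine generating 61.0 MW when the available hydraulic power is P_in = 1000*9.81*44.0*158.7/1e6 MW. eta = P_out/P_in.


P_in = 1000 * 9.81 * 44.0 * 158.7 / 1e6 = 68.5013 MW
eta = 61.0 / 68.5013 = 0.8905


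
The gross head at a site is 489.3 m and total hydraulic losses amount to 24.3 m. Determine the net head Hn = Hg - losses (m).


Hn = 489.3 - 24.3 = 465.0000 m


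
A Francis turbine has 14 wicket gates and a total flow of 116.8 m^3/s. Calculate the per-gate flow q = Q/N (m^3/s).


q = 116.8 / 14 = 8.3429 m^3/s


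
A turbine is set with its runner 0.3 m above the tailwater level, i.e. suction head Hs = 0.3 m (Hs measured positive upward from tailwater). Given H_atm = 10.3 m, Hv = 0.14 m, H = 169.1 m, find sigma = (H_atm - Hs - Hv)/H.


sigma = (10.3 - 0.3 - 0.14) / 169.1 = 0.0583


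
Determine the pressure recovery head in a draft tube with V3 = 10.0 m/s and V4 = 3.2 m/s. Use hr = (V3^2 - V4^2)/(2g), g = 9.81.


hr = (10.0^2 - 3.2^2) / (2*9.81) = 4.5749 m


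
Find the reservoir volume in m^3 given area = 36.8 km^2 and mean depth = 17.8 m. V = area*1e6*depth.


V = 36.8 * 1e6 * 17.8 = 6.5504e+08 m^3


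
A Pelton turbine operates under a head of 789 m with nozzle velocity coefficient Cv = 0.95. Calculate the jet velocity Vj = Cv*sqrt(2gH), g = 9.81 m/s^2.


Vj = 0.95 * sqrt(2*9.81*789) = 118.1984 m/s


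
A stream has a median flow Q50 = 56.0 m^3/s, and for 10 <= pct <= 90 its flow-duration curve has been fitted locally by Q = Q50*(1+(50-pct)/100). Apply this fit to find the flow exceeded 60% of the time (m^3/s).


Q = 56.0 * (1 + (50 - 60)/100) = 50.4000 m^3/s


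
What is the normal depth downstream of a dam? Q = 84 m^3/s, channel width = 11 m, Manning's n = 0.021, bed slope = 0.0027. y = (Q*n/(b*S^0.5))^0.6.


y = (84 * 0.021 / (11 * 0.0027^0.5))^0.6 = 1.9663 m


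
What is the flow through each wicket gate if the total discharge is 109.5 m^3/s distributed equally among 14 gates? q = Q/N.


q = 109.5 / 14 = 7.8214 m^3/s


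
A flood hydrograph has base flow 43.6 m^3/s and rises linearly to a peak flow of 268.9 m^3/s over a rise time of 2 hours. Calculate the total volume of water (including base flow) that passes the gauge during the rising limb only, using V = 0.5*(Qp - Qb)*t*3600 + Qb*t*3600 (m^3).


V = 0.5*(268.9 - 43.6)*2*3600 + 43.6*2*3600 = 1.1250e+06 m^3


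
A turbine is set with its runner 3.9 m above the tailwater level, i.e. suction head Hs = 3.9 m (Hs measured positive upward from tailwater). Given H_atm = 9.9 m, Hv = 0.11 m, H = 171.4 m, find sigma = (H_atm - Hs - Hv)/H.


sigma = (9.9 - 3.9 - 0.11) / 171.4 = 0.0344


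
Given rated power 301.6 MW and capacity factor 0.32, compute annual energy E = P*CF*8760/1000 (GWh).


E = 301.6 * 0.32 * 8760 / 1000 = 845.4451 GWh


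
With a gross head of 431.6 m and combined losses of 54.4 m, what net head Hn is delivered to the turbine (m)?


Hn = 431.6 - 54.4 = 377.2000 m


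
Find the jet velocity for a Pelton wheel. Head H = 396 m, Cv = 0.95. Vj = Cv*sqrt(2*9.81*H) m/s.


Vj = 0.95 * sqrt(2*9.81*396) = 83.7376 m/s


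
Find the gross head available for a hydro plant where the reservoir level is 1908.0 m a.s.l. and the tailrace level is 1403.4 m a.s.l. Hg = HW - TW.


Hg = 1908.0 - 1403.4 = 504.6000 m


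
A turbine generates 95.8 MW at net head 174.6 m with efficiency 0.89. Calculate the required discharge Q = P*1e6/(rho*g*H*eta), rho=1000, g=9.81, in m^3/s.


Q = 95.8 * 1e6 / (1000 * 9.81 * 174.6 * 0.89) = 62.8438 m^3/s


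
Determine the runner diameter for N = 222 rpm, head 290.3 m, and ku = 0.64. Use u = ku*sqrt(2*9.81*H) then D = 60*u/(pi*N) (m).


u = 0.64 * sqrt(2*9.81*290.3) = 48.3007 m/s
D = 60 * 48.3007 / (pi * 222) = 4.1553 m


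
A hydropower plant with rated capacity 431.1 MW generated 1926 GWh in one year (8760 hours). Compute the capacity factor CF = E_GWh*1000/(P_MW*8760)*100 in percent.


CF = 1926 * 1000 / (431.1 * 8760) * 100 = 51.0005 %


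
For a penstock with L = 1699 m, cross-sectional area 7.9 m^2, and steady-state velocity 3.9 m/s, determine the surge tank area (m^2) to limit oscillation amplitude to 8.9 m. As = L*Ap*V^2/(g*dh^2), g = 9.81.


As = 1699 * 7.9 * 3.9^2 / (9.81 * 8.9^2) = 262.7246 m^2


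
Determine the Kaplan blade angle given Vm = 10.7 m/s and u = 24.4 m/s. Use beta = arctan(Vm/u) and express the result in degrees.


beta = arctan(10.7 / 24.4) = 23.6786 degrees


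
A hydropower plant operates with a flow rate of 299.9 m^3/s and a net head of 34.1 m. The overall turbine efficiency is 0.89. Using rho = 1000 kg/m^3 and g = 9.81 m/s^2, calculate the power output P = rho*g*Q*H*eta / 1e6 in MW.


P = 1000 * 9.81 * 299.9 * 34.1 * 0.89 / 1e6 = 89.2873 MW


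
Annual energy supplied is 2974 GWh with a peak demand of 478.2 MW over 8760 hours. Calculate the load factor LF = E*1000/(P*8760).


LF = 2974 * 1000 / (478.2 * 8760) = 0.7099


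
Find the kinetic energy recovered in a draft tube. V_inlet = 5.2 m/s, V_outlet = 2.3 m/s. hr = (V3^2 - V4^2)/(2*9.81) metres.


hr = (5.2^2 - 2.3^2) / (2*9.81) = 1.1086 m


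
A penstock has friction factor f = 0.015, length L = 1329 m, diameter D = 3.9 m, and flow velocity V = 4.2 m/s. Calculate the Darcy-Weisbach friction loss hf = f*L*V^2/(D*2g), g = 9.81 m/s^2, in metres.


hf = 0.015 * 1329 * 4.2^2 / (3.9 * 2 * 9.81) = 4.5957 m


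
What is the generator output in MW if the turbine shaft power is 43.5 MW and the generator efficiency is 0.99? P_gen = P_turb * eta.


P_gen = 43.5 * 0.99 = 43.0650 MW


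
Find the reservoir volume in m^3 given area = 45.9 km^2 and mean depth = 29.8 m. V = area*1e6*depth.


V = 45.9 * 1e6 * 29.8 = 1.3678e+09 m^3


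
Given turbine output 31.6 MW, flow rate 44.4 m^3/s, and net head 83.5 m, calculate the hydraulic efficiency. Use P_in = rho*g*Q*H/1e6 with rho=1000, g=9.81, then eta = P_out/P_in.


P_in = 1000 * 9.81 * 44.4 * 83.5 / 1e6 = 36.3696 MW
eta = 31.6 / 36.3696 = 0.8689


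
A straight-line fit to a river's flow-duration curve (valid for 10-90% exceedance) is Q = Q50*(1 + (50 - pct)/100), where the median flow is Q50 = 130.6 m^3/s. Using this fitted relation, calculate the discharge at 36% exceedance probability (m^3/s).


Q = 130.6 * (1 + (50 - 36)/100) = 148.8840 m^3/s


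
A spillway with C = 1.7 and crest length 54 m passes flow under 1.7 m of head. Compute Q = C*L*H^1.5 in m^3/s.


Q = 1.7 * 54 * 1.7^1.5 = 203.4773 m^3/s


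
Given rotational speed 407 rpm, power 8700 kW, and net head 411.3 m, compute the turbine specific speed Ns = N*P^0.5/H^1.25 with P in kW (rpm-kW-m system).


Ns = 407 * 8700^0.5 / 411.3^1.25 = 20.4954


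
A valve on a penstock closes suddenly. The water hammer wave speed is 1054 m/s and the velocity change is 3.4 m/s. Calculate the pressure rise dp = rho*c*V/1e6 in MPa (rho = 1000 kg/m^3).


dp = 1000 * 1054 * 3.4 / 1e6 = 3.5836 MPa


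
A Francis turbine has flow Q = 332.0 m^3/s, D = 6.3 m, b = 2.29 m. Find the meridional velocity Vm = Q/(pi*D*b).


Vm = 332.0 / (pi * 6.3 * 2.29) = 7.3251 m/s


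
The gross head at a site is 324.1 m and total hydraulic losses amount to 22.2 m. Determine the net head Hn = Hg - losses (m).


Hn = 324.1 - 22.2 = 301.9000 m


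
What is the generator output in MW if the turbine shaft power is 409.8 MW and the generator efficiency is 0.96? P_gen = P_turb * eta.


P_gen = 409.8 * 0.96 = 393.4080 MW


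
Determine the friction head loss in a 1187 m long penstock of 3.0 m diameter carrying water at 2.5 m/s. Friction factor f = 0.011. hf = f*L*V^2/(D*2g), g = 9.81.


hf = 0.011 * 1187 * 2.5^2 / (3.0 * 2 * 9.81) = 1.3864 m


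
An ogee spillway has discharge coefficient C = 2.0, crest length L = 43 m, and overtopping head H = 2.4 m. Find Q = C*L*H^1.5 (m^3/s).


Q = 2.0 * 43 * 2.4^1.5 = 319.7535 m^3/s


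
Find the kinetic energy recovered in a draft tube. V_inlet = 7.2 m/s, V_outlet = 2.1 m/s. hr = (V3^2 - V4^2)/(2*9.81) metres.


hr = (7.2^2 - 2.1^2) / (2*9.81) = 2.4174 m


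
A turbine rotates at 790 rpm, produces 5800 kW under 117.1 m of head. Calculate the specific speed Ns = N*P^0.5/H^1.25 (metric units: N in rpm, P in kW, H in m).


Ns = 790 * 5800^0.5 / 117.1^1.25 = 156.1870


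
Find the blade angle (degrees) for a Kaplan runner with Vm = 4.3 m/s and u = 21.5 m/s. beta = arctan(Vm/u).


beta = arctan(4.3 / 21.5) = 11.3099 degrees


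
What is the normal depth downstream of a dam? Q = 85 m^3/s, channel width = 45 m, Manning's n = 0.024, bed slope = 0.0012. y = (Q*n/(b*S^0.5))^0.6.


y = (85 * 0.024 / (45 * 0.0012^0.5))^0.6 = 1.1752 m


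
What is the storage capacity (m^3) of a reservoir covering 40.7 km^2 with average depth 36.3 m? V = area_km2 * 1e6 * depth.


V = 40.7 * 1e6 * 36.3 = 1.4774e+09 m^3


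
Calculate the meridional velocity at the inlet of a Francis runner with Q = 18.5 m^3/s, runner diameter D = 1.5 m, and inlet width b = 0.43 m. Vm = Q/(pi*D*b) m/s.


Vm = 18.5 / (pi * 1.5 * 0.43) = 9.1298 m/s


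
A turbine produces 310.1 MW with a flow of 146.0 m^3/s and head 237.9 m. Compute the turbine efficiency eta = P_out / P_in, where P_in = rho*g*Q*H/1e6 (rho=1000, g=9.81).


P_in = 1000 * 9.81 * 146.0 * 237.9 / 1e6 = 340.7347 MW
eta = 310.1 / 340.7347 = 0.9101


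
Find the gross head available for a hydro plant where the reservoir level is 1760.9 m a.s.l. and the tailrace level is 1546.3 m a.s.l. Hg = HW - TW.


Hg = 1760.9 - 1546.3 = 214.6000 m


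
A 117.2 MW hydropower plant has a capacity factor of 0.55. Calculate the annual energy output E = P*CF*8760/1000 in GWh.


E = 117.2 * 0.55 * 8760 / 1000 = 564.6696 GWh


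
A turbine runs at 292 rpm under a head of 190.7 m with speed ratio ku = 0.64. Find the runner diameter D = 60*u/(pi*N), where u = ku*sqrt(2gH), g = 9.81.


u = 0.64 * sqrt(2*9.81*190.7) = 39.1476 m/s
D = 60 * 39.1476 / (pi * 292) = 2.5605 m


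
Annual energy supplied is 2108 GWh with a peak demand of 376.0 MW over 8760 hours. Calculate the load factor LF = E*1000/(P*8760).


LF = 2108 * 1000 / (376.0 * 8760) = 0.6400


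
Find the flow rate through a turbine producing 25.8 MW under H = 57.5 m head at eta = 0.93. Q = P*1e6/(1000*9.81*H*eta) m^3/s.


Q = 25.8 * 1e6 / (1000 * 9.81 * 57.5 * 0.93) = 49.1813 m^3/s


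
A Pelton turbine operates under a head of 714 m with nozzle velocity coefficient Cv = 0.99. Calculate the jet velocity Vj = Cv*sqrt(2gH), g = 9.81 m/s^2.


Vj = 0.99 * sqrt(2*9.81*714) = 117.1747 m/s


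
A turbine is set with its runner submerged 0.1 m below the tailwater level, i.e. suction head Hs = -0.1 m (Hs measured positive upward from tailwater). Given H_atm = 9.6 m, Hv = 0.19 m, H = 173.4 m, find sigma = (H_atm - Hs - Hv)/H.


sigma = (9.6 - (-0.1) - 0.19) / 173.4 = 0.0548


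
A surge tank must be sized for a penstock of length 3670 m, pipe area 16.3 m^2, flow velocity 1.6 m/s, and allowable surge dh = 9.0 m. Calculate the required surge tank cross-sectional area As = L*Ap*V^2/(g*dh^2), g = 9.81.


As = 3670 * 16.3 * 1.6^2 / (9.81 * 9.0^2) = 192.7257 m^2


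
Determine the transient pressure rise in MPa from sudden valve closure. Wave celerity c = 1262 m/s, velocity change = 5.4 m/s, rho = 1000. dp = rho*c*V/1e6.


dp = 1000 * 1262 * 5.4 / 1e6 = 6.8148 MPa


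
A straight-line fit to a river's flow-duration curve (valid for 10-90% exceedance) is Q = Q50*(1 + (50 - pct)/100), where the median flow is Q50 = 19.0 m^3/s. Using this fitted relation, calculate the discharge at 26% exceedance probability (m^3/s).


Q = 19.0 * (1 + (50 - 26)/100) = 23.5600 m^3/s


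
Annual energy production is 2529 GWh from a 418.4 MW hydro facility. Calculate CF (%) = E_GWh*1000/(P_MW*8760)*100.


CF = 2529 * 1000 / (418.4 * 8760) * 100 = 69.0006 %


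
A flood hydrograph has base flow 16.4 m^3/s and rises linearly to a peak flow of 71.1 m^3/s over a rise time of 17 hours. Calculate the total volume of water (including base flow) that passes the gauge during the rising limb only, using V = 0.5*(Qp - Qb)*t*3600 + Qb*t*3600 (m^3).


V = 0.5*(71.1 - 16.4)*17*3600 + 16.4*17*3600 = 2.6775e+06 m^3


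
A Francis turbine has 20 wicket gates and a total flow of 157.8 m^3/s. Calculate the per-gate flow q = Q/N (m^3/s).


q = 157.8 / 20 = 7.8900 m^3/s


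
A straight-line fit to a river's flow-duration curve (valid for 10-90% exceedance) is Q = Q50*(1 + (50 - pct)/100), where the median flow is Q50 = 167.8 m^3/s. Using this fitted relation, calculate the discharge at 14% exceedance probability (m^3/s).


Q = 167.8 * (1 + (50 - 14)/100) = 228.2080 m^3/s


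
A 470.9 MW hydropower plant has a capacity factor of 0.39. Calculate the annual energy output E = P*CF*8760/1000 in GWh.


E = 470.9 * 0.39 * 8760 / 1000 = 1608.7828 GWh


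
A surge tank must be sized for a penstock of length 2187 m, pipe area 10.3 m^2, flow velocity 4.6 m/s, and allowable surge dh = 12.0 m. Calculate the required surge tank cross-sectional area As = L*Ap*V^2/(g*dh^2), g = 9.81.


As = 2187 * 10.3 * 4.6^2 / (9.81 * 12.0^2) = 337.4195 m^2


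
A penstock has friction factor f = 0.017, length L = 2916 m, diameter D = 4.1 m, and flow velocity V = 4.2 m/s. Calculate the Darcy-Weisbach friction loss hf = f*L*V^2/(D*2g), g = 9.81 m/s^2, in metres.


hf = 0.017 * 2916 * 4.2^2 / (4.1 * 2 * 9.81) = 10.8706 m


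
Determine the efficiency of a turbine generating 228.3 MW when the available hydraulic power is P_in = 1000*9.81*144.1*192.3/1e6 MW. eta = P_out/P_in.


P_in = 1000 * 9.81 * 144.1 * 192.3 / 1e6 = 271.8393 MW
eta = 228.3 / 271.8393 = 0.8398


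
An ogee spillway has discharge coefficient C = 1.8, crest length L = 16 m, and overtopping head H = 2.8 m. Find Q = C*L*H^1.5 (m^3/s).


Q = 1.8 * 16 * 2.8^1.5 = 134.9365 m^3/s


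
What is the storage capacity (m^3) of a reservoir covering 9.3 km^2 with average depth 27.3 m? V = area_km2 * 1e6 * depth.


V = 9.3 * 1e6 * 27.3 = 2.5389e+08 m^3


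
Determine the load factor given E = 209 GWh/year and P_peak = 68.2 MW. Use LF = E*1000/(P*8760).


LF = 209 * 1000 / (68.2 * 8760) = 0.3498


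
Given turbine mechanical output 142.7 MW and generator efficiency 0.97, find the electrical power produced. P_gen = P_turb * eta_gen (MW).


P_gen = 142.7 * 0.97 = 138.4190 MW


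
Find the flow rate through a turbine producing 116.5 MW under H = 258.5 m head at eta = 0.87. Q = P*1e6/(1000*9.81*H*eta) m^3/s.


Q = 116.5 * 1e6 / (1000 * 9.81 * 258.5 * 0.87) = 52.8053 m^3/s


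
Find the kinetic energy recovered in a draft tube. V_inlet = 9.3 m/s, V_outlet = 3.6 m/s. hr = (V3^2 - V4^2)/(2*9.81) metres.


hr = (9.3^2 - 3.6^2) / (2*9.81) = 3.7477 m


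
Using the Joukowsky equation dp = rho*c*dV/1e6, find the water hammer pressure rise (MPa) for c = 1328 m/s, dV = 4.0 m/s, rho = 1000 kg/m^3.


dp = 1000 * 1328 * 4.0 / 1e6 = 5.3120 MPa


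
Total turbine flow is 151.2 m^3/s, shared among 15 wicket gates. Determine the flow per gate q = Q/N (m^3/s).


q = 151.2 / 15 = 10.0800 m^3/s


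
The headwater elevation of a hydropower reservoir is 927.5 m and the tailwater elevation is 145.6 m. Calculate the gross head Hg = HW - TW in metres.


Hg = 927.5 - 145.6 = 781.9000 m


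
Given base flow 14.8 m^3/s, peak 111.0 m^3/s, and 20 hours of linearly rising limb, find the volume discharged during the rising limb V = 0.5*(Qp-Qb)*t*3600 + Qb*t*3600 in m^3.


V = 0.5*(111.0 - 14.8)*20*3600 + 14.8*20*3600 = 4.5288e+06 m^3


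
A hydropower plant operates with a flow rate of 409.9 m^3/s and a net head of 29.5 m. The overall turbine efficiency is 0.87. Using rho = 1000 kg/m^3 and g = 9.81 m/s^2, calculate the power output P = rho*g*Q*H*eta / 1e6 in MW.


P = 1000 * 9.81 * 409.9 * 29.5 * 0.87 / 1e6 = 103.2020 MW
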